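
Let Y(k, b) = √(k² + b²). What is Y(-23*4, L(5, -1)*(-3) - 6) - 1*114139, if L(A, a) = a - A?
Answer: -114139 + 4*√538 ≈ -1.1405e+5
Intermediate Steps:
Y(k, b) = √(b² + k²)
Y(-23*4, L(5, -1)*(-3) - 6) - 1*114139 = √(((-1 - 1*5)*(-3) - 6)² + (-23*4)²) - 1*114139 = √(((-1 - 5)*(-3) - 6)² + (-92)²) - 114139 = √((-6*(-3) - 6)² + 8464) - 114139 = √((18 - 6)² + 8464) - 114139 = √(12² + 8464) - 114139 = √(144 + 8464) - 114139 = √8608 - 114139 = 4*√538 - 114139 = -114139 + 4*√538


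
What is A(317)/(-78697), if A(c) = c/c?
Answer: -1/78697 ≈ -1.2707e-5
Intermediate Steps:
A(c) = 1
A(317)/(-78697) = 1/(-78697) = 1*(-1/78697) = -1/78697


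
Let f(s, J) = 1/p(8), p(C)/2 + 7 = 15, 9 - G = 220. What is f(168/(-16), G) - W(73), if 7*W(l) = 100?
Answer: -1593/112 ≈ -14.223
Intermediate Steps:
G = -211 (G = 9 - 1*220 = 9 - 220 = -211)
p(C) = 16 (p(C) = -14 + 2*15 = -14 + 30 = 16)
f(s, J) = 1/16
W(l) = 100/7 (W(l) = (⅐)*100 = 100/7)
f(168/(-16), G) - W(73) = 1/16 - 1*100/7 = 1/16 - 100/7 = -1593/112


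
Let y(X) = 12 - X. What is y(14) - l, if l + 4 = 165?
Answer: -163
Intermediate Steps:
l = 161 (l = -4 + 165 = 161)
y(14) - l = (12 - 1*14) - 1*161 = (12 - 14) - 161 = -2 - 161 = -163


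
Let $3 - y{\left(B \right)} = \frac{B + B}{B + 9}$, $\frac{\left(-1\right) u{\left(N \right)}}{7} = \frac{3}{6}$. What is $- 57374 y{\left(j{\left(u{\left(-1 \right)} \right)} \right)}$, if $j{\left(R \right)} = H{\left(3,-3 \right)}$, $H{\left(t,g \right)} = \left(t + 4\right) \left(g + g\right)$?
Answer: $- \frac{286870}{11} \approx -26079.0$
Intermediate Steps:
$u{\left(N \right)} = - \frac{7}{2}$ ($u{\left(N \right)} = - 7 \cdot \frac{3}{6} = - 7 \cdot 3 \cdot \frac{1}{6} = \left(-7\right) \frac{1}{2} = - \frac{7}{2}$)
$H{\left(t,g \right)} = 2 g \left(4 + t\right)$ ($H{\left(t,g \right)} = \left(4 + t\right) 2 g = 2 g \left(4 + t\right)$)
$j{\left(R \right)} = -42$ ($j{\left(R \right)} = 2 \left(-3\right) \left(4 + 3\right) = 2 \left(-3\right) 7 = -42$)
$y{\left(B \right)} = 3 - \frac{2 B}{9 + B}$ ($y{\left(B \right)} = 3 - \frac{B + B}{B + 9} = 3 - \frac{2 B}{9 + B}$)
$- 57374 y{\left(j{\left(u{\left(-1 \right)} \right)} \right)} = - 57374 \frac{27 - 42}{9 - 42} = - 57374 \frac{1}{-33} \left(-15\right) = - 57374 \left(\left(- \frac{1}{33}\right) \left(-15\right)\right) = \left(-57374\right) \frac{5}{11} = - \frac{286870}{11}$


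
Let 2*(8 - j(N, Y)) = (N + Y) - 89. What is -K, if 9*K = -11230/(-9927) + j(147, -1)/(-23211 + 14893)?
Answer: -187229287/1486310148 ≈ -0.12597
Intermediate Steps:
j(N, Y) = 105/2 - N/2 - Y/2 (j(N, Y) = 8 - ((N + Y) - 89)/2 = 8 - (-89 + N + Y)/2 = 8 + (89/2 - N/2 - Y/2) = 105/2 - N/2 - Y/2)
K = 187229287/1486310148 (K = (-11230/(-9927) + (105/2 - ½*147 - ½*(-1))/(-23211 + 14893))/9 = (-11230*(-1/9927) + (105/2 - 147/2 + ½)/(-8318))/9 = (11230/9927 - 41/2*(-1/8318))/9 = (11230/9927 + 41/16636)/9 = (⅑)*(187229287/165145572) = 187229287/1486310148 ≈ 0.12597)
-K = -1*187229287/1486310148 = -187229287/1486310148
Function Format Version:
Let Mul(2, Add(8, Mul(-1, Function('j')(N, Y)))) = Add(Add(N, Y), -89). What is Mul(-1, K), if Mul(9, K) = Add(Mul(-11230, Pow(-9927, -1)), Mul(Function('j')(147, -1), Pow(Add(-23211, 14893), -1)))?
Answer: Rational(-187229287, 1486310148) ≈ -0.12597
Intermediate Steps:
Function('j')(N, Y) = Add(Rational(105, 2), Mul(Rational(-1, 2), N), Mul(Rational(-1, 2), Y)) (Function('j')(N, Y) = Add(8, Mul(Rational(-1, 2), Add(Add(N, Y), -89))) = Add(8, Mul(Rational(-1, 2), Add(-89, N, Y))) = Add(8, Add(Rational(89, 2), Mul(Rational(-1, 2), N), Mul(Rational(-1, 2), Y))) = Add(Rational(105, 2), Mul(Rational(-1, 2), N), Mul(Rational(-1, 2), Y)))
K = Rational(187229287, 1486310148) (K = Mul(Rational(1, 9), Add(Mul(-11230, Pow(-9927, -1)), Mul(Add(Rational(105, 2), Mul(Rational(-1, 2), 147), Mul(Rational(-1, 2), -1)), Pow(Add(-23211, 14893), -1)))) = Mul(Rational(1, 9), Add(Mul(-11230, Rational(-1, 9927)), Mul(Add(Rational(105, 2), Rational(-147, 2), Rational(1, 2)), Pow(-8318, -1)))) = Mul(Rational(1, 9), Add(Rational(11230, 9927), Mul(Rational(-41, 2), Rational(-1, 8318)))) = Mul(Rational(1, 9), Add(Rational(11230, 9927), Rational(41, 16636))) = Mul(Rational(1, 9), Rational(187229287, 165145572)) = Rational(187229287, 1486310148) ≈ 0.12597)
Mul(-1, K) = Mul(-1, Rational(187229287, 1486310148)) = Rational(-187229287, 1486310148)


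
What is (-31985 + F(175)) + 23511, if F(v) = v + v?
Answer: -8124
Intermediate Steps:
F(v) = 2*v
(-31985 + F(175)) + 23511 = (-31985 + 2*175) + 23511 = (-31985 + 350) + 23511 = -31635 + 23511 = -8124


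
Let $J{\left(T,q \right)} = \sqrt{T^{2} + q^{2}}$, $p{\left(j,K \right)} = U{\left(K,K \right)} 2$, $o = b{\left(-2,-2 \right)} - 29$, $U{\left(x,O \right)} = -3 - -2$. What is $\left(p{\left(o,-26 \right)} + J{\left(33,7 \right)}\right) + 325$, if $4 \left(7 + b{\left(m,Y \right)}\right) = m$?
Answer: $323 + \sqrt{1138} \approx 356.73$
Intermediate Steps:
$U{\left(x,O \right)} = -1$ ($U{\left(x,O \right)} = -3 + 2 = -1$)
$b{\left(m,Y \right)} = -7 + \frac{m}{4}$
$o = - \frac{73}{2}$ ($o = \left(-7 + \frac{1}{4} \left(-2\right)\right) - 29 = \left(-7 - \frac{1}{2}\right) - 29 = - \frac{15}{2} - 29 = - \frac{73}{2} \approx -36.5$)
$p{\left(j,K \right)} = -2$ ($p{\left(j,K \right)} = \left(-1\right) 2 = -2$)
$\left(p{\left(o,-26 \right)} + J{\left(33,7 \right)}\right) + 325 = \left(-2 + \sqrt{33^{2} + 7^{2}}\right) + 325 = \left(-2 + \sqrt{1089 + 49}\right) + 325 = \left(-2 + \sqrt{1138}\right) + 325 = 323 + \sqrt{1138}$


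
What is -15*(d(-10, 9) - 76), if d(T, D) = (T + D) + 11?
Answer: 990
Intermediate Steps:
d(T, D) = 11 + D + T (d(T, D) = (D + T) + 11 = 11 + D + T)
-15*(d(-10, 9) - 76) = -15*((11 + 9 - 10) - 76) = -15*(10 - 76) = -15*(-66) = 990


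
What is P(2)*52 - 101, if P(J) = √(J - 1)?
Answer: -49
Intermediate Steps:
P(J) = √(-1 + J)
P(2)*52 - 101 = √(-1 + 2)*52 - 101 = √1*52 - 101 = 1*52 - 101 = 52 - 101 = -49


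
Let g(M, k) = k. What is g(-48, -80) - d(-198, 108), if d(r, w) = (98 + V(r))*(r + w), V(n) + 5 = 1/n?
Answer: 91185/11 ≈ 8289.5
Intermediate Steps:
V(n) = -5 + 1/n
d(r, w) = (93 + 1/r)*(r + w) (d(r, w) = (98 + (-5 + 1/r))*(r + w) = (93 + 1/r)*(r + w))
g(-48, -80) - d(-198, 108) = -80 - (1 + 93*(-198) + 93*108 + 108/(-198)) = -80 - (1 - 18414 + 10044 + 108*(-1/198)) = -80 - (1 - 18414 + 10044 - 6/11) = -80 - 1*(-92065/11) = -80 + 92065/11 = 91185/11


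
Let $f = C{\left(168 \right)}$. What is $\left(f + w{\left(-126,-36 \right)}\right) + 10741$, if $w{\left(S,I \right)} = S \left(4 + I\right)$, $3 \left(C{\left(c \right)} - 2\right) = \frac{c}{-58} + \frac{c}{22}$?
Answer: $\frac{4713729}{319} \approx 14777.0$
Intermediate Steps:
$C{\left(c \right)} = 2 + \frac{3 c}{319}$ ($C{\left(c \right)} = 2 + \frac{\frac{c}{-58} + \frac{c}{22}}{3} = 2 + \frac{c \left(- \frac{1}{58}\right) + c \frac{1}{22}}{3} = 2 + \frac{- \frac{c}{58} + \frac{c}{22}}{3} = 2 + \frac{\frac{9}{319} c}{3} = 2 + \frac{3 c}{319}$)
$f = \frac{1142}{319}$ ($f = 2 + \frac{3}{319} \cdot 168 = 2 + \frac{504}{319} = \frac{1142}{319} \approx 3.5799$)
$\left(f + w{\left(-126,-36 \right)}\right) + 10741 = \left(\frac{1142}{319} - 126 \left(4 - 36\right)\right) + 10741 = \left(\frac{1142}{319} - -4032\right) + 10741 = \left(\frac{1142}{319} + 4032\right) + 10741 = \frac{1287350}{319} + 10741 = \frac{4713729}{319}$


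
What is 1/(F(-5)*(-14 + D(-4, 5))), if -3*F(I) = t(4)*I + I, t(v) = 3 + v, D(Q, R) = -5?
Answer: -3/760 ≈ -0.0039474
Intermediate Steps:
F(I) = -8*I/3 (F(I) = -((3 + 4)*I + I)/3 = -(7*I + I)/3 = -8*I/3)
1/(F(-5)*(-14 + D(-4, 5))) = 1/((-8/3*(-5))*(-14 - 5)) = 1/((40/3)*(-19)) = 1/(-760/3) = -3/760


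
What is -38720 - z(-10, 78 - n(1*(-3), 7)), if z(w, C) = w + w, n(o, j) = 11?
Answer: -38700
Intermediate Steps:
z(w, C) = 2*w
-38720 - z(-10, 78 - n(1*(-3), 7)) = -38720 - 2*(-10) = -38720 - 1*(-20) = -38720 + 20 = -38700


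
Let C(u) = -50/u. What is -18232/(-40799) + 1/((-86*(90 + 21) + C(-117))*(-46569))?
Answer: 316080585326713/707315255365664 ≈ 0.44687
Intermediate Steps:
-18232/(-40799) + 1/((-86*(90 + 21) + C(-117))*(-46569)) = -18232/(-40799) + 1/(-86*(90 + 21) - 50/(-117)*(-46569)) = -18232*(-1/40799) - 1/46569/(-86*111 - 50*(-1/117)) = 18232/40799 - 1/46569/(-9546 + 50/117) = 18232/40799 - 1/46569/(-1116832/117) = 18232/40799 - 117/1116832*(-1/46569) = 18232/40799 + 39/17336583136 = 316080585326713/707315255365664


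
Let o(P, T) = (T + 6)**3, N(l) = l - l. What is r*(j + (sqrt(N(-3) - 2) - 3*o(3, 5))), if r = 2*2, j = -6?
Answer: -15996 + 4*I*sqrt(2) ≈ -15996.0 + 5.6569*I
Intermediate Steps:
N(l) = 0
o(P, T) = (6 + T)**3
r = 4
r*(j + (sqrt(N(-3) - 2) - 3*o(3, 5))) = 4*(-6 + (sqrt(0 - 2) - 3*(6 + 5)**3)) = 4*(-6 + (sqrt(-2) - 3*11**3)) = 4*(-6 + (I*sqrt(2) - 3*1331)) = 4*(-6 + (I*sqrt(2) - 3993)) = 4*(-6 + (-3993 + I*sqrt(2))) = 4*(-3999 + I*sqrt(2)) = -15996 + 4*I*sqrt(2)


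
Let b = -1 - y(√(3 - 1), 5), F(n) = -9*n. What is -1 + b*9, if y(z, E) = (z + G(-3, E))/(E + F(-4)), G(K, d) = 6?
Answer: -464/41 - 9*√2/41 ≈ -11.628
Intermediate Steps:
F(n) = -9*n
y(z, E) = (6 + z)/(36 + E) (y(z, E) = (z + 6)/(E - 9*(-4)) = (6 + z)/(E + 36) = (6 + z)/(36 + E))
b = -47/41 - √2/41 (b = -1 - (6 + √(3 - 1))/(36 + 5) = -1 - (6 + √2)/41 = -1 - (6/41 + √2/41) = -1 + (-6/41 - √2/41) = -47/41 - √2/41 ≈ -1.1808)
-1 + b*9 = -1 + (-47/41 - √2/41)*9 = -1 + (-423/41 - 9*√2/41) = -464/41 - 9*√2/41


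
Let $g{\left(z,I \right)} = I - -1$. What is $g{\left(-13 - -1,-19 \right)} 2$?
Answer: $-36$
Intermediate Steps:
$g{\left(z,I \right)} = 1 + I$ ($g{\left(z,I \right)} = I + 1 = 1 + I$)
$g{\left(-13 - -1,-19 \right)} 2 = \left(1 - 19\right) 2 = \left(-18\right) 2 = -36$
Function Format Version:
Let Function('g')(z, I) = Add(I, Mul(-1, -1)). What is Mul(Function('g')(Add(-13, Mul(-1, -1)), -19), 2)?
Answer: -36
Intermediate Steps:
Function('g')(z, I) = Add(1, I) (Function('g')(z, I) = Add(I, 1) = Add(1, I))
Mul(Function('g')(Add(-13, Mul(-1, -1)), -19), 2) = Mul(Add(1, -19), 2) = Mul(-18, 2) = -36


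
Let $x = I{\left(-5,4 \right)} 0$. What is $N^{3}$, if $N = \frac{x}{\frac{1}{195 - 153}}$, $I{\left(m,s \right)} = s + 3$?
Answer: $0$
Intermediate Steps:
$I{\left(m,s \right)} = 3 + s$
$x = 0$ ($x = \left(3 + 4\right) 0 = 7 \cdot 0 = 0$)
$N = 0$ ($N = \frac{0}{\frac{1}{195 - 153}} = \frac{0}{\frac{1}{42}} = 0 \frac{1}{\frac{1}{42}} = 0 \cdot 42 = 0$)
$N^{3} = 0^{3} = 0$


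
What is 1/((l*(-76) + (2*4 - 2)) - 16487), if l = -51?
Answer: -1/12605 ≈ -7.9334e-5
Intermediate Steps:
1/((l*(-76) + (2*4 - 2)) - 16487) = 1/((-51*(-76) + (2*4 - 2)) - 16487) = 1/((3876 + (8 - 2)) - 16487) = 1/((3876 + 6) - 16487) = 1/(3882 - 16487) = 1/(-12605) = -1/12605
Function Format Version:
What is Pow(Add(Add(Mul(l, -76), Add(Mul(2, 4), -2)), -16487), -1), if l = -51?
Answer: Rational(-1, 12605) ≈ -7.9334e-5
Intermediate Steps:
Pow(Add(Add(Mul(l, -76), Add(Mul(2, 4), -2)), -16487), -1) = Pow(Add(Add(Mul(-51, -76), Add(Mul(2, 4), -2)), -16487), -1) = Pow(Add(Add(3876, Add(8, -2)), -16487), -1) = Pow(Add(Add(3876, 6), -16487), -1) = Pow(Add(3882, -16487), -1) = Pow(-12605, -1) = Rational(-1, 12605)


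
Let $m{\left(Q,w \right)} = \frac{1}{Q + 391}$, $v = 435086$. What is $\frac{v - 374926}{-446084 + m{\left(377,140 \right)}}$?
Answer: $- \frac{46202880}{342592511} \approx -0.13486$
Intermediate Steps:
$m{\left(Q,w \right)} = \frac{1}{391 + Q}$
$\frac{v - 374926}{-446084 + m{\left(377,140 \right)}} = \frac{435086 - 374926}{-446084 + \frac{1}{391 + 377}} = \frac{60160}{-446084 + \frac{1}{768}} = \frac{60160}{- \frac{342592511}{768}} = 60160 \left(- \frac{768}{342592511}\right) = - \frac{46202880}{342592511}$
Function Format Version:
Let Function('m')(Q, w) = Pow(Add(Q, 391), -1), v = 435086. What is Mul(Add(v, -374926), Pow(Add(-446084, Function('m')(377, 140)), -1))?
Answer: Rational(-46202880, 342592511) ≈ -0.13486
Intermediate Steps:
Function('m')(Q, w) = Pow(Add(391, Q), -1)
Mul(Add(v, -374926), Pow(Add(-446084, Function('m')(377, 140)), -1)) = Mul(Add(435086, -374926), Pow(Add(-446084, Pow(Add(391, 377), -1)), -1)) = Mul(60160, Pow(Add(-446084, Pow(768, -1)), -1)) = Mul(60160, Pow(Add(-446084, Rational(1, 768)), -1)) = Mul(60160, Pow(Rational(-342592511, 768), -1)) = Mul(60160, Rational(-768, 342592511)) = Rational(-46202880, 342592511)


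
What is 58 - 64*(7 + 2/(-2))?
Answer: -326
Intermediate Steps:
58 - 64*(7 + 2/(-2)) = 58 - 64*(7 + 2*(-1/2)) = 58 - 64*(7 - 1) = 58 - 384 = -326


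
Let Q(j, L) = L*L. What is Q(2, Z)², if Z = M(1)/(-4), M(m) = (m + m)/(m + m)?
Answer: 1/256 ≈ 0.0039063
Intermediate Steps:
M(m) = 1 (M(m) = (2*m)/((2*m)) = (2*m)*(1/(2*m)) = 1)
Z = -¼ (Z = 1/(-4) = 1*(-¼) = -¼ ≈ -0.25000)
Q(j, L) = L²
Q(2, Z)² = ((-¼)²)² = (1/16)² = 1/256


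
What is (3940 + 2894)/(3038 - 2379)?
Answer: 6834/659 ≈ 10.370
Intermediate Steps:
(3940 + 2894)/(3038 - 2379) = 6834/659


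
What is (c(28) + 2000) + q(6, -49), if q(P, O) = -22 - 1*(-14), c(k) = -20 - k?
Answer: 1944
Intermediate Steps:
q(P, O) = -8 (q(P, O) = -22 + 14 = -8)
(c(28) + 2000) + q(6, -49) = ((-20 - 1*28) + 2000) - 8 = ((-20 - 28) + 2000) - 8 = (-48 + 2000) - 8 = 1952 - 8 = 1944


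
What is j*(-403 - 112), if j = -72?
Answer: 37080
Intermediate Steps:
j*(-403 - 112) = -72*(-403 - 112) = -72*(-515) = 37080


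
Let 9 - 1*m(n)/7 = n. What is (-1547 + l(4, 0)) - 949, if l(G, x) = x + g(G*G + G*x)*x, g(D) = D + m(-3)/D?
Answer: -2496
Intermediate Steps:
m(n) = 63 - 7*n
g(D) = D + 84/D (g(D) = D + (63 - 7*(-3))/D = D + (63 + 21)/D = D + 84/D)
l(G, x) = x + x*(G² + 84/(G² + G*x) + G*x) (l(G, x) = x + ((G*G + G*x) + 84/(G*G + G*x))*x = x + ((G² + G*x) + 84/(G² + G*x))*x = x + (G² + 84/(G² + G*x) + G*x)*x = x + x*(G² + 84/(G² + G*x) + G*x))
(-1547 + l(4, 0)) - 949 = (-1547 + 0*(84 + 4*(1 + 4*(4 + 0))*(4 + 0))/(4*(4 + 0))) - 949 = (-1547 + 0*(¼)*(84 + 4*(1 + 4*4)*4)/4) - 949 = (-1547 + 0*(¼)*(¼)*(84 + 4*(1 + 16)*4)) - 949 = (-1547 + 0*(¼)*(¼)*(84 + 4*17*4)) - 949 = (-1547 + 0*(¼)*(¼)*(84 + 272)) - 949 = (-1547 + 0*(¼)*(¼)*356) - 949 = (-1547 + 0) - 949 = -1547 - 949 = -2496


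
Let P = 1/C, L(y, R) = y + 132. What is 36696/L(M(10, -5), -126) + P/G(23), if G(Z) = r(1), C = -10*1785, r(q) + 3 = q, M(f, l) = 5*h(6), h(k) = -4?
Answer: 11696851/35700 ≈ 327.64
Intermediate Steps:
M(f, l) = -20 (M(f, l) = 5*(-4) = -20)
r(q) = -3 + q
L(y, R) = 132 + y
C = -17850
G(Z) = -2 (G(Z) = -3 + 1 = -2)
P = -1/17850 (P = 1/(-17850) = -1/17850 ≈ -5.6022e-5)
36696/L(M(10, -5), -126) + P/G(23) = 36696/(132 - 20) - 1/17850/(-2) = 36696/112 - 1/17850*(-½) = 36696*(1/112) + 1/35700 = 4587/14 + 1/35700 = 11696851/35700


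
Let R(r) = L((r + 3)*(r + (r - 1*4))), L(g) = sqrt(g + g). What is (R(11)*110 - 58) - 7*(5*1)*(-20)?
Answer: 642 + 660*sqrt(14) ≈ 3111.5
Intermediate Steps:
L(g) = sqrt(2)*sqrt(g) (L(g) = sqrt(2*g) = sqrt(2)*sqrt(g))
R(r) = sqrt(2)*sqrt((-4 + 2*r)*(3 + r)) (R(r) = sqrt(2)*sqrt((r + 3)*(r + (r - 1*4))) = sqrt(2)*sqrt((3 + r)*(r + (r - 4))) = sqrt(2)*sqrt((3 + r)*(r + (-4 + r))) = sqrt(2)*sqrt((3 + r)*(-4 + 2*r)) = sqrt(2)*sqrt((-4 + 2*r)*(3 + r)))
(R(11)*110 - 58) - 7*(5*1)*(-20) = ((2*sqrt(-6 + 11 + 11**2))*110 - 58) - 7*(5*1)*(-20) = ((2*sqrt(-6 + 11 + 121))*110 - 58) - 7*5*(-20) = ((2*sqrt(126))*110 - 58) - 35*(-20) = ((2*(3*sqrt(14)))*110 - 58) - 1*(-700) = ((6*sqrt(14))*110 - 58) + 700 = (660*sqrt(14) - 58) + 700 = (-58 + 660*sqrt(14)) + 700 = 642 + 660*sqrt(14)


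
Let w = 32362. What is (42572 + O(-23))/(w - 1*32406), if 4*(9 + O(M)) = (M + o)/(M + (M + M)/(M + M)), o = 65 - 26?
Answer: -468191/484 ≈ -967.34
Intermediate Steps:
o = 39
O(M) = -9 + (39 + M)/(4*(1 + M)) (O(M) = -9 + ((M + 39)/(M + (M + M)/(M + M)))/4 = -9 + ((39 + M)/(M + (2*M)/((2*M))))/4 = -9 + ((39 + M)/(M + (2*M)*(1/(2*M))))/4 = -9 + ((39 + M)/(M + 1))/4 = -9 + ((39 + M)/(1 + M))/4 = -9 + (39 + M)/(4*(1 + M)))
(42572 + O(-23))/(w - 1*32406) = (42572 + (3 - 35*(-23))/(4*(1 - 23)))/(32362 - 1*32406) = (42572 + (¼)*(3 + 805)/(-22))/(32362 - 32406) = (42572 + (¼)*(-1/22)*808)/(-44) = (42572 - 101/11)*(-1/44) = (468191/11)*(-1/44) = -468191/484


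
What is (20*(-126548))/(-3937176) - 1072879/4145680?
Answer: 783554600387/2040283974960 ≈ 0.38404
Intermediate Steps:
(20*(-126548))/(-3937176) - 1072879/4145680 = -2530960*(-1/3937176) - 1072879*1/4145680 = 316370/492147 - 1072879/4145680 = 783554600387/2040283974960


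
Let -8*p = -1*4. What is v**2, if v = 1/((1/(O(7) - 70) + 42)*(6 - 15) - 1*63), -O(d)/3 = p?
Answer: 20449/3974672025 ≈ 5.1448e-6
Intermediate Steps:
p = 1/2 (p = -(-1)*4/8 = -1/8*(-4) = 1/2 ≈ 0.50000)
O(d) = -3/2 (O(d) = -3*1/2 = -3/2)
v = -143/63045 (v = 1/((1/(-3/2 - 70) + 42)*(6 - 15) - 1*63) = 1/((1/(-143/2) + 42)*(-9) - 63) = 1/((-2/143 + 42)*(-9) - 63) = 1/((6004/143)*(-9) - 63) = 1/(-54036/143 - 63) = 1/(-63045/143) = -143/63045 ≈ -0.0022682)
v**2 = (-143/63045)**2 = 20449/3974672025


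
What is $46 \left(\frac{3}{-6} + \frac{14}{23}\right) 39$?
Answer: $195$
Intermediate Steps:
$46 \left(\frac{3}{-6} + \frac{14}{23}\right) 39 = 46 \left(3 \left(- \frac{1}{6}\right) + 14 \cdot \frac{1}{23}\right) 39 = 46 \left(- \frac{1}{2} + \frac{14}{23}\right) 39 = 46 \cdot \frac{5}{46} \cdot 39 = 5 \cdot 39 = 195$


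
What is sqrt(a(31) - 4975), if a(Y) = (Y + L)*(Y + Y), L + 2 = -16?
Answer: I*sqrt(4169) ≈ 64.568*I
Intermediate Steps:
L = -18 (L = -2 - 16 = -18)
a(Y) = 2*Y*(-18 + Y) (a(Y) = (Y - 18)*(Y + Y) = (-18 + Y)*(2*Y) = 2*Y*(-18 + Y))
sqrt(a(31) - 4975) = sqrt(2*31*(-18 + 31) - 4975) = sqrt(2*31*13 - 4975) = sqrt(806 - 4975) = sqrt(-4169) = I*sqrt(4169)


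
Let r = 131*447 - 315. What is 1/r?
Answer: 1/58242 ≈ 1.7170e-5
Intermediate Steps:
r = 58242 (r = 58557 - 315 = 58242)
1/r = 1/58242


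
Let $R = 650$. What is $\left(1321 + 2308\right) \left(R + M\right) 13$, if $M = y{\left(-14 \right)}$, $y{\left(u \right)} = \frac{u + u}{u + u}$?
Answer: $30712227$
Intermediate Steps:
$y{\left(u \right)} = 1$ ($y{\left(u \right)} = \frac{2 u}{2 u} = 2 u \frac{1}{2 u} = 1$)
$M = 1$
$\left(1321 + 2308\right) \left(R + M\right) 13 = \left(1321 + 2308\right) \left(650 + 1\right) 13 = 3629 \cdot 651 \cdot 13 = 2362479 \cdot 13 = 30712227$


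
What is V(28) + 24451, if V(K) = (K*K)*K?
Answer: 46403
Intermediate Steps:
V(K) = K**3 (V(K) = K**2*K = K**3)
V(28) + 24451 = 28**3 + 24451 = 21952 + 24451 = 46403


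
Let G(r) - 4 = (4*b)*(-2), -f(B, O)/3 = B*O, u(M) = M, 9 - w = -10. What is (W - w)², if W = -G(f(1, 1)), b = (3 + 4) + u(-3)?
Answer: 81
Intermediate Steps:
w = 19 (w = 9 - 1*(-10) = 9 + 10 = 19)
f(B, O) = -3*B*O
b = 4 (b = (3 + 4) - 3 = 7 - 3 = 4)
G(r) = -28 (G(r) = 4 + (4*4)*(-2) = 4 + 16*(-2) = 4 - 32 = -28)
W = 28 (W = -1*(-28) = 28)
(W - w)² = (28 - 1*19)² = (28 - 19)² = 9² = 81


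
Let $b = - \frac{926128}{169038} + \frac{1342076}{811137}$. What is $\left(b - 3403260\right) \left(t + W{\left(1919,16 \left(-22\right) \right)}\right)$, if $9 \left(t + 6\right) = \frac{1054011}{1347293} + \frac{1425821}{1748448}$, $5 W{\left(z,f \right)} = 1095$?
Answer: $- \frac{43937126743278512065127333370049}{60561218396288846704572} \approx -7.255 \cdot 10^{8}$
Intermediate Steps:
$W{\left(z,f \right)} = 219$ ($W{\left(z,f \right)} = \frac{1}{5} \cdot 1095 = 219$)
$b = - \frac{87392474108}{22852162701}$ ($b = \left(-926128\right) \frac{1}{169038} + 1342076 \cdot \frac{1}{811137} = - \frac{463064}{84519} + \frac{1342076}{811137} = - \frac{87392474108}{22852162701} \approx -3.8243$)
$t = - \frac{123442392490775}{21201045761376}$ ($t = -6 + \frac{\frac{1054011}{1347293} + \frac{1425821}{1748448}}{9} = -6 + \frac{1}{9} \cdot \frac{3763882077481}{2355671751264} = -6 + \frac{3763882077481}{21201045761376} = - \frac{123442392490775}{21201045761376} \approx -5.8225$)
$\left(b - 3403260\right) \left(t + W{\left(1919,16 \left(-22\right) \right)}\right) = \left(- \frac{87392474108}{22852162701} - 3403260\right) \left(- \frac{123442392490775}{21201045761376} + 219\right) = \left(- \frac{77771938626279368}{22852162701}\right) \frac{4519586629250569}{21201045761376} = - \frac{43937126743278512065127333370049}{60561218396288846704572}$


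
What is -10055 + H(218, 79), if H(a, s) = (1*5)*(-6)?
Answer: -10085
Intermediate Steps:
H(a, s) = -30 (H(a, s) = 5*(-6) = -30)
-10055 + H(218, 79) = -10055 - 30 = -10085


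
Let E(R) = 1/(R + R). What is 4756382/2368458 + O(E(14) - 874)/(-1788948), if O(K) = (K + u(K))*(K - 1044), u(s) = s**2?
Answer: 4237043338342497583/5167315674130176 ≈ 819.97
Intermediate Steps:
E(R) = 1/(2*R)
O(K) = (-1044 + K)*(K + K**2) (O(K) = (K + K**2)*(K - 1044) = (K + K**2)*(-1044 + K) = (-1044 + K)*(K + K**2))
4756382/2368458 + O(E(14) - 874)/(-1788948) = 4756382/2368458 + (((1/2)/14 - 874)*(-1044 + ((1/2)/14 - 874)**2 - 1043*((1/2)/14 - 874)))/(-1788948) = 4756382*(1/2368458) + (((1/2)*(1/14) - 874)*(-1044 + ((1/2)*(1/14) - 874)**2 - 1043*((1/2)*(1/14) - 874)))*(-1/1788948) = 2378191/1184229 + ((1/28 - 874)*(-1044 + (1/28 - 874)**2 - 1043*(1/28 - 874)))*(-1/1788948) = 2378191/1184229 - 24471*(-1044 + (-24471/28)**2 - 1043*(-24471/28))/28*(-1/1788948) = 2378191/1184229 - 24471*(-1044 + 598829841/784 + 3646179/4)/28*(-1/1788948) = 2378191/1184229 - 24471/28*1312662429/784*(-1/1788948) = 2378191/1184229 - 32122162300059/21952*(-1/1788948) = 2378191/1184229 + 3569129144451/4363442944 = 4237043338342497583/5167315674130176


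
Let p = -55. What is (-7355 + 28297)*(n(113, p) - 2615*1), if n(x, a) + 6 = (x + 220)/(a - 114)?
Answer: -9283211644/169 ≈ -5.4930e+7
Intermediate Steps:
n(x, a) = -6 + (220 + x)/(-114 + a) (n(x, a) = -6 + (x + 220)/(a - 114) = -6 + (220 + x)/(-114 + a))
(-7355 + 28297)*(n(113, p) - 2615*1) = (-7355 + 28297)*((904 + 113 - 6*(-55))/(-114 - 55) - 2615*1) = 20942*((904 + 113 + 330)/(-169) - 2615) = 20942*(-1/169*1347 - 2615) = 20942*(-1347/169 - 2615) = 20942*(-443282/169) = -9283211644/169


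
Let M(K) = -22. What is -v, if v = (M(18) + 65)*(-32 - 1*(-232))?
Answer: -8600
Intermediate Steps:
v = 8600 (v = (-22 + 65)*(-32 - 1*(-232)) = 43*(-32 + 232) = 43*200 = 8600)
-v = -1*8600 = -8600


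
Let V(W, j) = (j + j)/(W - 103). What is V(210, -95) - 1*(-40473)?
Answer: 4330421/107 ≈ 40471.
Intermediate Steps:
V(W, j) = 2*j/(-103 + W) (V(W, j) = (2*j)/(-103 + W) = 2*j/(-103 + W))
V(210, -95) - 1*(-40473) = 2*(-95)/(-103 + 210) - 1*(-40473) = 2*(-95)/107 + 40473 = 2*(-95)*(1/107) + 40473 = -190/107 + 40473 = 4330421/107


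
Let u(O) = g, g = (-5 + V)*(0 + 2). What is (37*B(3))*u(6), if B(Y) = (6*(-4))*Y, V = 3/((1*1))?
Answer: 10656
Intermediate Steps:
V = 3 (V = 3/1 = 3*1 = 3)
g = -4 (g = (-5 + 3)*(0 + 2) = -2*2 = -4)
u(O) = -4
B(Y) = -24*Y
(37*B(3))*u(6) = (37*(-24*3))*(-4) = (37*(-72))*(-4) = -2664*(-4) = 10656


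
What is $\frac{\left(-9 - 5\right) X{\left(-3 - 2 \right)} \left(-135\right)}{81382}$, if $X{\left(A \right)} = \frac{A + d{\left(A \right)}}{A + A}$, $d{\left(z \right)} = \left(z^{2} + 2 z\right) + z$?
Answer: $- \frac{135}{11626} \approx -0.011612$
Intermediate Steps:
$d{\left(z \right)} = z^{2} + 3 z$
$X{\left(A \right)} = \frac{A + A \left(3 + A\right)}{2 A}$ ($X{\left(A \right)} = \frac{A + A \left(3 + A\right)}{A + A} = \frac{A + A \left(3 + A\right)}{2 A}$)
$\frac{\left(-9 - 5\right) X{\left(-3 - 2 \right)} \left(-135\right)}{81382} = \frac{\left(-9 - 5\right) \left(2 + \frac{-3 - 2}{2}\right) \left(-135\right)}{81382} = - 14 \left(2 + \frac{-3 - 2}{2}\right) \left(-135\right) \frac{1}{81382} = - 14 \left(2 + \frac{1}{2} \left(-5\right)\right) \left(-135\right) \frac{1}{81382} = - 14 \left(2 - \frac{5}{2}\right) \left(-135\right) \frac{1}{81382} = \left(-14\right) \left(- \frac{1}{2}\right) \left(-135\right) \frac{1}{81382} = 7 \left(-135\right) \frac{1}{81382} = \left(-945\right) \frac{1}{81382} = - \frac{135}{11626}$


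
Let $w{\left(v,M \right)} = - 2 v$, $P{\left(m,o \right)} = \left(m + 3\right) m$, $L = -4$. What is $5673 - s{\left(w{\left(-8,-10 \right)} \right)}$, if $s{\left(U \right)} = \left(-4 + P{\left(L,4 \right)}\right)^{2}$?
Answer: $5673$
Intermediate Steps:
$P{\left(m,o \right)} = m \left(3 + m\right)$ ($P{\left(m,o \right)} = \left(3 + m\right) m = m \left(3 + m\right)$)
$s{\left(U \right)} = 0$ ($s{\left(U \right)} = \left(-4 - 4 \left(3 - 4\right)\right)^{2} = \left(-4 - -4\right)^{2} = \left(-4 + 4\right)^{2} = 0^{2} = 0$)
$5673 - s{\left(w{\left(-8,-10 \right)} \right)} = 5673 - 0 = 5673 + 0 = 5673$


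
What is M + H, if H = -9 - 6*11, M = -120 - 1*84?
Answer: -279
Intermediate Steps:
M = -204 (M = -120 - 84 = -204)
H = -75 (H = -9 - 66 = -75)
M + H = -204 - 75 = -279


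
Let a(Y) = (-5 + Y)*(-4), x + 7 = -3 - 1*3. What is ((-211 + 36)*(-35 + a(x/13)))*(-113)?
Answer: -217525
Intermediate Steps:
x = -13 (x = -7 + (-3 - 1*3) = -7 + (-3 - 3) = -7 - 6 = -13)
a(Y) = 20 - 4*Y
((-211 + 36)*(-35 + a(x/13)))*(-113) = ((-211 + 36)*(-35 + (20 - (-52)/13)))*(-113) = -175*(-35 + (20 - (-52)/13))*(-113) = -175*(-35 + (20 - 4*(-1)))*(-113) = -175*(-35 + (20 + 4))*(-113) = -175*(-35 + 24)*(-113) = -175*(-11)*(-113) = 1925*(-113) = -217525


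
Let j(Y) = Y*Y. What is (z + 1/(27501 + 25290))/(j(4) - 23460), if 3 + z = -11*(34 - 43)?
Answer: -5067937/1237632204 ≈ -0.0040949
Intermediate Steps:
j(Y) = Y²
z = 96 (z = -3 - 11*(34 - 43) = -3 - 11*(-9) = -3 + 99 = 96)
(z + 1/(27501 + 25290))/(j(4) - 23460) = (96 + 1/(27501 + 25290))/(4² - 23460) = (96 + 1/52791)/(16 - 23460) = (96 + 1/52791)/(-23444) = (5067937/52791)*(-1/23444) = -5067937/1237632204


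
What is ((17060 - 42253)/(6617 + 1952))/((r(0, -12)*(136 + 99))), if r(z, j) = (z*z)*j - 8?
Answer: 25193/16109720 ≈ 0.0015638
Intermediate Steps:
r(z, j) = -8 + j*z² (r(z, j) = z²*j - 8 = j*z² - 8 = -8 + j*z²)
((17060 - 42253)/(6617 + 1952))/((r(0, -12)*(136 + 99))) = ((17060 - 42253)/(6617 + 1952))/(((-8 - 12*0²)*(136 + 99))) = (-25193/8569)/(((-8 - 12*0)*235)) = (-25193*1/8569)/(((-8 + 0)*235)) = -25193/(8569*((-8*235))) = -25193/8569/(-1880) = -25193/8569*(-1/1880) = 25193/16109720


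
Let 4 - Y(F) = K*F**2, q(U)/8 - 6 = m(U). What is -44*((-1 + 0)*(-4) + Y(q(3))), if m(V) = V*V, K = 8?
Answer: 5068448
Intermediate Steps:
m(V) = V**2
q(U) = 48 + 8*U**2
Y(F) = 4 - 8*F**2
-44*((-1 + 0)*(-4) + Y(q(3))) = -44*((-1 + 0)*(-4) + (4 - 8*(48 + 8*3**2)**2)) = -44*(-1*(-4) + (4 - 8*(48 + 8*9)**2)) = -44*(4 + (4 - 8*(48 + 72)**2)) = -44*(4 + (4 - 8*120**2)) = -44*(4 + (4 - 8*14400)) = -44*(4 + (4 - 115200)) = -44*(4 - 115196) = -44*(-115192) = 5068448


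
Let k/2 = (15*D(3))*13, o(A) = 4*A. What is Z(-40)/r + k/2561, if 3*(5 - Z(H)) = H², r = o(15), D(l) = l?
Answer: -59209/7092 ≈ -8.3487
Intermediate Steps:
r = 60 (r = 4*15 = 60)
k = 1170 (k = 2*((15*3)*13) = 2*(45*13) = 2*585 = 1170)
Z(H) = 5 - H²/3
Z(-40)/r + k/2561 = (5 - ⅓*(-40)²)/60 + 1170/2561 = (5 - ⅓*1600)*(1/60) + 1170*(1/2561) = (5 - 1600/3)*(1/60) + 90/197 = -1585/3*1/60 + 90/197 = -317/36 + 90/197 = -59209/7092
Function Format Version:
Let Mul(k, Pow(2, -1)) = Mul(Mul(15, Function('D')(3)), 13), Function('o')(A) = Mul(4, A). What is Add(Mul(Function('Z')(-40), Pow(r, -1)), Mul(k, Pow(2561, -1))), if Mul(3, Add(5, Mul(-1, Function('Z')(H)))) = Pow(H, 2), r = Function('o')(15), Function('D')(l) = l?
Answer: Rational(-59209, 7092) ≈ -8.3487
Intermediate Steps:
r = 60 (r = Mul(4, 15) = 60)
k = 1170 (k = Mul(2, Mul(Mul(15, 3), 13)) = Mul(2, Mul(45, 13)) = Mul(2, 585) = 1170)
Function('Z')(H) = Add(5, Mul(Rational(-1, 3), Pow(H, 2)))
Add(Mul(Function('Z')(-40), Pow(r, -1)), Mul(k, Pow(2561, -1))) = Add(Mul(Add(5, Mul(Rational(-1, 3), Pow(-40, 2))), Pow(60, -1)), Mul(1170, Pow(2561, -1))) = Add(Mul(Add(5, Mul(Rational(-1, 3), 1600)), Rational(1, 60)), Mul(1170, Rational(1, 2561))) = Add(Mul(Add(5, Rational(-1600, 3)), Rational(1, 60)), Rational(90, 197)) = Add(Mul(Rational(-1585, 3), Rational(1, 60)), Rational(90, 197)) = Add(Rational(-317, 36), Rational(90, 197)) = Rational(-59209, 7092)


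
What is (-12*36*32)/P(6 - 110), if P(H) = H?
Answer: 1728/13 ≈ 132.92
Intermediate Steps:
(-12*36*32)/P(6 - 110) = (-12*36*32)/(6 - 110) = -432*32/(-104) = -13824*(-1/104) = 1728/13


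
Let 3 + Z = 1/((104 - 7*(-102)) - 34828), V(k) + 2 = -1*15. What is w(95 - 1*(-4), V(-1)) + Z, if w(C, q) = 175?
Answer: 5849719/34010 ≈ 172.00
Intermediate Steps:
V(k) = -17 (V(k) = -2 - 1*15 = -2 - 15 = -17)
Z = -102031/34010 (Z = -3 + 1/((104 - 7*(-102)) - 34828) = -3 + 1/((104 + 714) - 34828) = -3 + 1/(818 - 34828) = -3 + 1/(-34010) = -3 - 1/34010 = -102031/34010 ≈ -3.0000)
w(95 - 1*(-4), V(-1)) + Z = 175 - 102031/34010 = 5849719/34010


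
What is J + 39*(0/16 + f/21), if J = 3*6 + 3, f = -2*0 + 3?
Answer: 186/7 ≈ 26.571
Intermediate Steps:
f = 3 (f = 0 + 3 = 3)
J = 21 (J = 18 + 3 = 21)
J + 39*(0/16 + f/21) = 21 + 39*(0/16 + 3/21) = 21 + 39*(0*(1/16) + 3*(1/21)) = 21 + 39*(0 + 1/7) = 21 + 39*(1/7) = 21 + 39/7 = 186/7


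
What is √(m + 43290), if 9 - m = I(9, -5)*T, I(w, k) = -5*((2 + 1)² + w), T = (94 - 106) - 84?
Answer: 3*√3851 ≈ 186.17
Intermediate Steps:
T = -96 (T = -12 - 84 = -96)
I(w, k) = -45 - 5*w (I(w, k) = -5*(3² + w) = -5*(9 + w) = -45 - 5*w)
m = -8631 (m = 9 - (-45 - 5*9)*(-96) = 9 - (-45 - 45)*(-96) = 9 - (-90)*(-96) = 9 - 1*8640 = 9 - 8640 = -8631)
√(m + 43290) = √(-8631 + 43290) = √34659 = 3*√3851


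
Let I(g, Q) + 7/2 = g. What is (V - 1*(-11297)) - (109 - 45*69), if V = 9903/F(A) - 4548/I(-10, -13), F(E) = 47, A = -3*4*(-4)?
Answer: 6277570/423 ≈ 14841.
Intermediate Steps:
A = 48 (A = -12*(-4) = 48)
I(g, Q) = -7/2 + g
V = 231631/423 (V = 9903/47 - 4548/(-7/2 - 10) = 9903*(1/47) - 4548/(-27/2) = 9903/47 - 4548*(-2/27) = 9903/47 + 3032/9 = 231631/423 ≈ 547.59)
(V - 1*(-11297)) - (109 - 45*69) = (231631/423 - 1*(-11297)) - (109 - 45*69) = (231631/423 + 11297) - (109 - 3105) = 5010262/423 - 1*(-2996) = 5010262/423 + 2996 = 6277570/423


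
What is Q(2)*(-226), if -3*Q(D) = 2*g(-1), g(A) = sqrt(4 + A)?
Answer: 452*sqrt(3)/3 ≈ 260.96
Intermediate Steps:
Q(D) = -2*sqrt(3)/3 (Q(D) = -2*sqrt(4 - 1)/3 = -2*sqrt(3)/3)
Q(2)*(-226) = -2*sqrt(3)/3*(-226) = 452*sqrt(3)/3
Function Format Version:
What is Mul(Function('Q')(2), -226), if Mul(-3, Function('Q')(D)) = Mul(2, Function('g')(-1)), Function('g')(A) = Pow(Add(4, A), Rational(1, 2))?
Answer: Mul(Rational(452, 3), Pow(3, Rational(1, 2))) ≈ 260.96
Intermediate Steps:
Function('Q')(D) = Mul(Rational(-2, 3), Pow(3, Rational(1, 2))) (Function('Q')(D) = Mul(Rational(-1, 3), Mul(2, Pow(Add(4, -1), Rational(1, 2)))) = Mul(Rational(-1, 3), Mul(2, Pow(3, Rational(1, 2)))) = Mul(Rational(-2, 3), Pow(3, Rational(1, 2))))
Mul(Function('Q')(2), -226) = Mul(Mul(Rational(-2, 3), Pow(3, Rational(1, 2))), -226) = Mul(Rational(452, 3), Pow(3, Rational(1, 2)))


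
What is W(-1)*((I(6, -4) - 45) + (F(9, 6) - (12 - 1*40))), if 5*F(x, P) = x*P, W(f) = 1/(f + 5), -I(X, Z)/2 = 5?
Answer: -81/20 ≈ -4.0500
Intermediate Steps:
I(X, Z) = -10 (I(X, Z) = -2*5 = -10)
W(f) = 1/(5 + f)
F(x, P) = P*x/5 (F(x, P) = (x*P)/5 = (P*x)/5 = P*x/5)
W(-1)*((I(6, -4) - 45) + (F(9, 6) - (12 - 1*40))) = ((-10 - 45) + ((⅕)*6*9 - (12 - 1*40)))/(5 - 1) = (-55 + (54/5 - (12 - 40)))/4 = (-55 + (54/5 - 1*(-28)))/4 = (-55 + (54/5 + 28))/4 = (-55 + 194/5)/4 = (¼)*(-81/5) = -81/20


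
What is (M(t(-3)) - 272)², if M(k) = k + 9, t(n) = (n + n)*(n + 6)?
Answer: 78961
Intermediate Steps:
t(n) = 2*n*(6 + n) (t(n) = (2*n)*(6 + n) = 2*n*(6 + n))
M(k) = 9 + k
(M(t(-3)) - 272)² = ((9 + 2*(-3)*(6 - 3)) - 272)² = ((9 + 2*(-3)*3) - 272)² = ((9 - 18) - 272)² = (-9 - 272)² = (-281)² = 78961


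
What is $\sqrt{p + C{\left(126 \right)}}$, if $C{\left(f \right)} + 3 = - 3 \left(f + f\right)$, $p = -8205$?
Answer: $6 i \sqrt{249} \approx 94.678 i$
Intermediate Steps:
$C{\left(f \right)} = -3 - 6 f$ ($C{\left(f \right)} = -3 - 3 \left(f + f\right) = -3 - 3 \cdot 2 f = -3 - 6 f$)
$\sqrt{p + C{\left(126 \right)}} = \sqrt{-8205 - 759} = \sqrt{-8964} = 6 i \sqrt{249}$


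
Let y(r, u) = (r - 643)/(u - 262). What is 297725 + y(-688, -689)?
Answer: 283137806/951 ≈ 2.9773e+5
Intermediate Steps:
y(r, u) = (-643 + r)/(-262 + u)
297725 + y(-688, -689) = 297725 + (-643 - 688)/(-262 - 689) = 297725 - 1331/(-951) = 297725 - 1/951*(-1331) = 297725 + 1331/951 = 283137806/951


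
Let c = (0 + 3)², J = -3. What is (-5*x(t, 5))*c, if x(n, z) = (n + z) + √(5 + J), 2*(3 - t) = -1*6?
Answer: -495 - 45*√2 ≈ -558.64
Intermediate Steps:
c = 9 (c = 3² = 9)
t = 6 (t = 3 - (-1)*6/2 = 3 - ½*(-6) = 3 + 3 = 6)
x(n, z) = n + z + √2 (x(n, z) = (n + z) + √(5 - 3) = (n + z) + √2 = n + z + √2)
(-5*x(t, 5))*c = -5*(6 + 5 + √2)*9 = -5*(11 + √2)*9 = (-55 - 5*√2)*9 = -495 - 45*√2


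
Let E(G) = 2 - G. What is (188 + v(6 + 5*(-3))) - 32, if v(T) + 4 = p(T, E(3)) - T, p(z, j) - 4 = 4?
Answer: 169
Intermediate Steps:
p(z, j) = 8 (p(z, j) = 4 + 4 = 8)
v(T) = 4 - T (v(T) = -4 + (8 - T) = 4 - T)
(188 + v(6 + 5*(-3))) - 32 = (188 + (4 - (6 + 5*(-3)))) - 32 = (188 + (4 - (6 - 15))) - 32 = (188 + (4 - 1*(-9))) - 32 = (188 + (4 + 9)) - 32 = (188 + 13) - 32 = 201 - 32 = 169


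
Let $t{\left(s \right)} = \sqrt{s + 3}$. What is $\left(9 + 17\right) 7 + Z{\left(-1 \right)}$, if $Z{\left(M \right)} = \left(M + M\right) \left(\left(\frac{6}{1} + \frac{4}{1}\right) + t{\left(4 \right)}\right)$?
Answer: $162 - 2 \sqrt{7} \approx 156.71$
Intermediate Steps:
$t{\left(s \right)} = \sqrt{3 + s}$
$Z{\left(M \right)} = 2 M \left(10 + \sqrt{7}\right)$ ($Z{\left(M \right)} = \left(M + M\right) \left(\left(\frac{6}{1} + \frac{4}{1}\right) + \sqrt{3 + 4}\right) = 2 M \left(\left(6 \cdot 1 + 4 \cdot 1\right) + \sqrt{7}\right) = 2 M \left(\left(6 + 4\right) + \sqrt{7}\right) = 2 M \left(10 + \sqrt{7}\right)$)
$\left(9 + 17\right) 7 + Z{\left(-1 \right)} = \left(9 + 17\right) 7 + 2 \left(-1\right) \left(10 + \sqrt{7}\right) = 26 \cdot 7 - \left(20 + 2 \sqrt{7}\right) = 182 - \left(20 + 2 \sqrt{7}\right) = 162 - 2 \sqrt{7}$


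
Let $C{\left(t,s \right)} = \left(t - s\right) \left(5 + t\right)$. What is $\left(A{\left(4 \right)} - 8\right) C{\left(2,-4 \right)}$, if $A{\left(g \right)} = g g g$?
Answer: $2352$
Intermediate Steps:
$A{\left(g \right)} = g^{3}$ ($A{\left(g \right)} = g^{2} g = g^{3}$)
$C{\left(t,s \right)} = \left(5 + t\right) \left(t - s\right)$
$\left(A{\left(4 \right)} - 8\right) C{\left(2,-4 \right)} = \left(4^{3} - 8\right) \left(2^{2} - -20 + 5 \cdot 2 - \left(-4\right) 2\right) = \left(64 - 8\right) \left(4 + 20 + 10 + 8\right) = 56 \cdot 42 = 2352$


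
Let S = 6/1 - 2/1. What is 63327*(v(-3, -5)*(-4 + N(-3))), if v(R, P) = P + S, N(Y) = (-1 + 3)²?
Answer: 0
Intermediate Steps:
S = 4 (S = 6*1 - 2*1 = 6 - 2 = 4)
N(Y) = 4 (N(Y) = 2² = 4)
v(R, P) = 4 + P (v(R, P) = P + 4 = 4 + P)
63327*(v(-3, -5)*(-4 + N(-3))) = 63327*((4 - 5)*(-4 + 4)) = 63327*(-1*0) = 63327*0 = 0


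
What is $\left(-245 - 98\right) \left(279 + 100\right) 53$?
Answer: $-6889841$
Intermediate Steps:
$\left(-245 - 98\right) \left(279 + 100\right) 53 = \left(-343\right) 379 \cdot 53 = \left(-129997\right) 53 = -6889841$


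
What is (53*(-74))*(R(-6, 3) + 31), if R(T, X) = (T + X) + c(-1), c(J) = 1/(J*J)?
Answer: -113738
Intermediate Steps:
c(J) = J⁻² (c(J) = 1/(J²) = J⁻²)
R(T, X) = 1 + T + X (R(T, X) = (T + X) + (-1)⁻² = (T + X) + 1 = 1 + T + X)
(53*(-74))*(R(-6, 3) + 31) = (53*(-74))*((1 - 6 + 3) + 31) = -3922*(-2 + 31) = -3922*29 = -113738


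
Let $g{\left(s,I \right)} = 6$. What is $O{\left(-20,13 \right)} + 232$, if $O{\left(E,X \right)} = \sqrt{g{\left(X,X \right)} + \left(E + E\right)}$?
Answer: $232 + i \sqrt{34} \approx 232.0 + 5.831 i$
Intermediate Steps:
$O{\left(E,X \right)} = \sqrt{6 + 2 E}$ ($O{\left(E,X \right)} = \sqrt{6 + \left(E + E\right)} = \sqrt{6 + 2 E}$)
$O{\left(-20,13 \right)} + 232 = \sqrt{6 + 2 \left(-20\right)} + 232 = \sqrt{6 - 40} + 232 = \sqrt{-34} + 232 = i \sqrt{34} + 232 = 232 + i \sqrt{34}$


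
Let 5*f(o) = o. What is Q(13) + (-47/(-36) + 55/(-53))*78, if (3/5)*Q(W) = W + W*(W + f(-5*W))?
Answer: 4511/106 ≈ 42.557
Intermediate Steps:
f(o) = o/5
Q(W) = 5*W/3 (Q(W) = 5*(W + W*(W + (-5*W)/5))/3 = 5*(W + W*(W - W))/3 = 5*(W + W*0)/3 = 5*(W + 0)/3 = 5*W/3)
Q(13) + (-47/(-36) + 55/(-53))*78 = (5/3)*13 + (-47/(-36) + 55/(-53))*78 = 65/3 + (-47*(-1/36) + 55*(-1/53))*78 = 65/3 + (47/36 - 55/53)*78 = 65/3 + (511/1908)*78 = 65/3 + 6643/318 = 4511/106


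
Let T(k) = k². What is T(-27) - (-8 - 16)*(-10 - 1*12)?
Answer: 201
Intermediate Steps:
T(-27) - (-8 - 16)*(-10 - 1*12) = (-27)² - (-8 - 16)*(-10 - 1*12) = 729 - (-24)*(-10 - 12) = 729 - (-24)*(-22) = 729 - 1*528 = 729 - 528 = 201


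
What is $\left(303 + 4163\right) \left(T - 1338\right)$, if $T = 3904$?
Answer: $11459756$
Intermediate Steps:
$\left(303 + 4163\right) \left(T - 1338\right) = \left(303 + 4163\right) \left(3904 - 1338\right) = 4466 \cdot 2566 = 11459756$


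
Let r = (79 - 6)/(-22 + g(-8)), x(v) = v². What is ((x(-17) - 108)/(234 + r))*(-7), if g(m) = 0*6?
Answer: -3982/725 ≈ -5.4924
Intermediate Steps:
g(m) = 0
r = -73/22 (r = (79 - 6)/(-22 + 0) = 73/(-22) = 73*(-1/22) = -73/22 ≈ -3.3182)
((x(-17) - 108)/(234 + r))*(-7) = (((-17)² - 108)/(234 - 73/22))*(-7) = ((289 - 108)/(5075/22))*(-7) = (181*(22/5075))*(-7) = (3982/5075)*(-7) = -3982/725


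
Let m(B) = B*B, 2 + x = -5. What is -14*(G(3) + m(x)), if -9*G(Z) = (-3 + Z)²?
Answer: -686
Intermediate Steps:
x = -7 (x = -2 - 5 = -7)
m(B) = B²
G(Z) = -(-3 + Z)²/9
-14*(G(3) + m(x)) = -14*(-(-3 + 3)²/9 + (-7)²) = -14*(-⅑*0² + 49) = -14*(-⅑*0 + 49) = -14*(0 + 49) = -14*49 = -686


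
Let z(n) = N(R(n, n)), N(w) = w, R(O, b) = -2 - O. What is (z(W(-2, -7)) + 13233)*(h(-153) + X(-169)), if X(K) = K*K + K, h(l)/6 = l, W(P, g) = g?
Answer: 363700812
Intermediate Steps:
h(l) = 6*l
X(K) = K + K**2 (X(K) = K**2 + K = K + K**2)
z(n) = -2 - n
(z(W(-2, -7)) + 13233)*(h(-153) + X(-169)) = ((-2 - 1*(-7)) + 13233)*(6*(-153) - 169*(1 - 169)) = ((-2 + 7) + 13233)*(-918 - 169*(-168)) = (5 + 13233)*(-918 + 28392) = 13238*27474 = 363700812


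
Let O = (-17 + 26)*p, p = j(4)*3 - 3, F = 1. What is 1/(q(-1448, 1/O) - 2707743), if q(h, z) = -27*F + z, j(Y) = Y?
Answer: -81/219329369 ≈ -3.6931e-7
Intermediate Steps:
p = 9 (p = 4*3 - 3 = 12 - 3 = 9)
O = 81 (O = (-17 + 26)*9 = 9*9 = 81)
q(h, z) = -27 + z (q(h, z) = -27*1 + z = -27 + z)
1/(q(-1448, 1/O) - 2707743) = 1/((-27 + 1/81) - 2707743) = 1/(-2186/81 - 2707743) = 1/(-219329369/81) = -81/219329369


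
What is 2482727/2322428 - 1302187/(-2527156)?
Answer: 581154624028/366821115923 ≈ 1.5843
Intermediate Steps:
2482727/2322428 - 1302187/(-2527156) = 2482727*(1/2322428) - 1302187*(-1/2527156) = 2482727/2322428 + 1302187/2527156 = 581154624028/366821115923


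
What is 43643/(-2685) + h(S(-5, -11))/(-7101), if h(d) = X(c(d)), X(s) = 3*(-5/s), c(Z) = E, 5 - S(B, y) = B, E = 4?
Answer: -137732833/8473860 ≈ -16.254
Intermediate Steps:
S(B, y) = 5 - B
c(Z) = 4
X(s) = -15/s
h(d) = -15/4
43643/(-2685) + h(S(-5, -11))/(-7101) = 43643/(-2685) - 15/4/(-7101) = 43643*(-1/2685) - 15/4*(-1/7101) = -43643/2685 + 5/9468 = -137732833/8473860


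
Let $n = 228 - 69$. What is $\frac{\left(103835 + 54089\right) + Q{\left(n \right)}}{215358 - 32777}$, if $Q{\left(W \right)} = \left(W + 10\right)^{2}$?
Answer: $\frac{186485}{182581} \approx 1.0214$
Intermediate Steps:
$n = 159$ ($n = 228 - 69 = 159$)
$Q{\left(W \right)} = \left(10 + W\right)^{2}$
$\frac{\left(103835 + 54089\right) + Q{\left(n \right)}}{215358 - 32777} = \frac{\left(103835 + 54089\right) + \left(10 + 159\right)^{2}}{215358 - 32777} = \frac{157924 + 169^{2}}{182581} = \left(157924 + 28561\right) \frac{1}{182581} = 186485 \cdot \frac{1}{182581} = \frac{186485}{182581}$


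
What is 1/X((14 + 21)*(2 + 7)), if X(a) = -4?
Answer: -¼ ≈ -0.25000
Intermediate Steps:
1/X((14 + 21)*(2 + 7)) = 1/(-4) = -¼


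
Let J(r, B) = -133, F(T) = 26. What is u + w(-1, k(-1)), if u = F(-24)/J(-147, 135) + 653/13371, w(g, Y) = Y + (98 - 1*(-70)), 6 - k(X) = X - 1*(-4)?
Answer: 303835856/1778343 ≈ 170.85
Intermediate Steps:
k(X) = 2 - X (k(X) = 6 - (X - 1*(-4)) = 6 - (X + 4) = 6 - (4 + X) = 6 + (-4 - X) = 2 - X)
w(g, Y) = 168 + Y (w(g, Y) = Y + (98 + 70) = Y + 168 = 168 + Y)
u = -260797/1778343 (u = 26/(-133) + 653/13371 = 26*(-1/133) + 653*(1/13371) = -26/133 + 653/13371 = -260797/1778343 ≈ -0.14665)
u + w(-1, k(-1)) = -260797/1778343 + (168 + (2 - 1*(-1))) = -260797/1778343 + (168 + (2 + 1)) = -260797/1778343 + (168 + 3) = -260797/1778343 + 171 = 303835856/1778343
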